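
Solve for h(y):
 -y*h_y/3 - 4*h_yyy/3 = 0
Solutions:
 h(y) = C1 + Integral(C2*airyai(-2^(1/3)*y/2) + C3*airybi(-2^(1/3)*y/2), y)


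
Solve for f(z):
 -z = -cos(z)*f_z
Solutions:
 f(z) = C1 + Integral(z/cos(z), z)


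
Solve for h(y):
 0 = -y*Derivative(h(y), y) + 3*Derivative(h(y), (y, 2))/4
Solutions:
 h(y) = C1 + C2*erfi(sqrt(6)*y/3)


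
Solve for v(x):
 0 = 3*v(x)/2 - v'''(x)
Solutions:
 v(x) = C3*exp(2^(2/3)*3^(1/3)*x/2) + (C1*sin(2^(2/3)*3^(5/6)*x/4) + C2*cos(2^(2/3)*3^(5/6)*x/4))*exp(-2^(2/3)*3^(1/3)*x/4)


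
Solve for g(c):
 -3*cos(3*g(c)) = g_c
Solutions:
 g(c) = -asin((C1 + exp(18*c))/(C1 - exp(18*c)))/3 + pi/3
 g(c) = asin((C1 + exp(18*c))/(C1 - exp(18*c)))/3


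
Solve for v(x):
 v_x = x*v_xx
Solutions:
 v(x) = C1 + C2*x^2


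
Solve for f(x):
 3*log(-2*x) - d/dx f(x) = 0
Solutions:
 f(x) = C1 + 3*x*log(-x) + 3*x*(-1 + log(2))


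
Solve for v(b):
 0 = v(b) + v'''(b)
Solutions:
 v(b) = C3*exp(-b) + (C1*sin(sqrt(3)*b/2) + C2*cos(sqrt(3)*b/2))*exp(b/2)


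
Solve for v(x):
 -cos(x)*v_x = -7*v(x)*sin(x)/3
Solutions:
 v(x) = C1/cos(x)^(7/3)


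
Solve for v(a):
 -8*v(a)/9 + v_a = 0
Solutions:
 v(a) = C1*exp(8*a/9)


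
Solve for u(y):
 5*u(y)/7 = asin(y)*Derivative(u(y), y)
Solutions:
 u(y) = C1*exp(5*Integral(1/asin(y), y)/7)


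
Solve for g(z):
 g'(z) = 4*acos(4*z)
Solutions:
 g(z) = C1 + 4*z*acos(4*z) - sqrt(1 - 16*z^2)


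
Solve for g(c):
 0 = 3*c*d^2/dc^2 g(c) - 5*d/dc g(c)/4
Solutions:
 g(c) = C1 + C2*c^(17/12)


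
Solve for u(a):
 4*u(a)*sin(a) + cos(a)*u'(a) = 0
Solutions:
 u(a) = C1*cos(a)^4


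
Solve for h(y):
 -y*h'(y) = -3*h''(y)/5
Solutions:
 h(y) = C1 + C2*erfi(sqrt(30)*y/6)


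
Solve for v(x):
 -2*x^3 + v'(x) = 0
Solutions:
 v(x) = C1 + x^4/2


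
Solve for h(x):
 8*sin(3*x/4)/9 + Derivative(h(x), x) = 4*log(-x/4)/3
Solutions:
 h(x) = C1 + 4*x*log(-x)/3 - 8*x*log(2)/3 - 4*x/3 + 32*cos(3*x/4)/27


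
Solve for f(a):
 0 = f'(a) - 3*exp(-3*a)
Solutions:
 f(a) = C1 - exp(-3*a)


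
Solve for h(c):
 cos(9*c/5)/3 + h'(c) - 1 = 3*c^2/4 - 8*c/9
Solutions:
 h(c) = C1 + c^3/4 - 4*c^2/9 + c - 5*sin(9*c/5)/27


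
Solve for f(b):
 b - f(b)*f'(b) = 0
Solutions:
 f(b) = -sqrt(C1 + b^2)
 f(b) = sqrt(C1 + b^2)


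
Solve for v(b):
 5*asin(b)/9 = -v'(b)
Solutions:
 v(b) = C1 - 5*b*asin(b)/9 - 5*sqrt(1 - b^2)/9


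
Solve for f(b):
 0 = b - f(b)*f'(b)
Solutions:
 f(b) = -sqrt(C1 + b^2)
 f(b) = sqrt(C1 + b^2)


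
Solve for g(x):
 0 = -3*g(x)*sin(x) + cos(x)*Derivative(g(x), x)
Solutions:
 g(x) = C1/cos(x)^3


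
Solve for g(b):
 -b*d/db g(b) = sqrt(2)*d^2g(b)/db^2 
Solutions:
 g(b) = C1 + C2*erf(2^(1/4)*b/2)


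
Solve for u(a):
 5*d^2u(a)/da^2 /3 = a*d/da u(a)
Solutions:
 u(a) = C1 + C2*erfi(sqrt(30)*a/10)


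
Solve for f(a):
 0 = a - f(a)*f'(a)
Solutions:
 f(a) = -sqrt(C1 + a^2)
 f(a) = sqrt(C1 + a^2)


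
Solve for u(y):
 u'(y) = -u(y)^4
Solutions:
 u(y) = (-3^(2/3) - 3*3^(1/6)*I)*(1/(C1 + y))^(1/3)/6
 u(y) = (-3^(2/3) + 3*3^(1/6)*I)*(1/(C1 + y))^(1/3)/6
 u(y) = (1/(C1 + 3*y))^(1/3)


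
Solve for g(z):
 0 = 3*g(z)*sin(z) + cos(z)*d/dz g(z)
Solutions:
 g(z) = C1*cos(z)^3


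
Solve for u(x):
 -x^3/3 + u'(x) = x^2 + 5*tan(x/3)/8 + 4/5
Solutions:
 u(x) = C1 + x^4/12 + x^3/3 + 4*x/5 - 15*log(cos(x/3))/8


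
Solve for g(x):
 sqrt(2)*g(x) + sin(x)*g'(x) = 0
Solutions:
 g(x) = C1*(cos(x) + 1)^(sqrt(2)/2)/(cos(x) - 1)^(sqrt(2)/2)


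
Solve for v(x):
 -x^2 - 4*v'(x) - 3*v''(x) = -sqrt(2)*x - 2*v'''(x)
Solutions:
 v(x) = C1 + C2*exp(x*(3 - sqrt(41))/4) + C3*exp(x*(3 + sqrt(41))/4) - x^3/12 + sqrt(2)*x^2/8 + 3*x^2/16 - 17*x/32 - 3*sqrt(2)*x/16


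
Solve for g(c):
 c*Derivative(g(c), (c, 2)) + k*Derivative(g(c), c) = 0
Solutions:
 g(c) = C1 + c^(1 - re(k))*(C2*sin(log(c)*Abs(im(k))) + C3*cos(log(c)*im(k)))


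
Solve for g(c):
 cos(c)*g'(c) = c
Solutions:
 g(c) = C1 + Integral(c/cos(c), c)


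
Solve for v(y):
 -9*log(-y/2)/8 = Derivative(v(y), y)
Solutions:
 v(y) = C1 - 9*y*log(-y)/8 + 9*y*(log(2) + 1)/8


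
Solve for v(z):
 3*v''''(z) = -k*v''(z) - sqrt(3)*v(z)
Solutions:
 v(z) = C1*exp(-sqrt(6)*z*sqrt(-k - sqrt(k^2 - 12*sqrt(3)))/6) + C2*exp(sqrt(6)*z*sqrt(-k - sqrt(k^2 - 12*sqrt(3)))/6) + C3*exp(-sqrt(6)*z*sqrt(-k + sqrt(k^2 - 12*sqrt(3)))/6) + C4*exp(sqrt(6)*z*sqrt(-k + sqrt(k^2 - 12*sqrt(3)))/6)


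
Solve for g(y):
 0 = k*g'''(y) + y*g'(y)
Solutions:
 g(y) = C1 + Integral(C2*airyai(y*(-1/k)^(1/3)) + C3*airybi(y*(-1/k)^(1/3)), y)


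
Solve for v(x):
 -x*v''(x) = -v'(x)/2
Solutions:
 v(x) = C1 + C2*x^(3/2)


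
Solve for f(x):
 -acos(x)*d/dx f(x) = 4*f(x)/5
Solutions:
 f(x) = C1*exp(-4*Integral(1/acos(x), x)/5)


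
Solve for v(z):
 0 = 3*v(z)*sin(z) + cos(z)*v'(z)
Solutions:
 v(z) = C1*cos(z)^3


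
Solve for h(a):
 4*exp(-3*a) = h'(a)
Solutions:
 h(a) = C1 - 4*exp(-3*a)/3


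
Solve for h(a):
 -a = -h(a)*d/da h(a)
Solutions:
 h(a) = -sqrt(C1 + a^2)
 h(a) = sqrt(C1 + a^2)


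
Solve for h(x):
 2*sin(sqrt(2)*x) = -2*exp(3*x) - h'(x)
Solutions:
 h(x) = C1 - 2*exp(3*x)/3 + sqrt(2)*cos(sqrt(2)*x)


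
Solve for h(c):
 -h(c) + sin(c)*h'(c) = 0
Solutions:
 h(c) = C1*sqrt(cos(c) - 1)/sqrt(cos(c) + 1)


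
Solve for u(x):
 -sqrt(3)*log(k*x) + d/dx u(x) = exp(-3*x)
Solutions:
 u(x) = C1 + sqrt(3)*x*log(k*x) - sqrt(3)*x - exp(-3*x)/3


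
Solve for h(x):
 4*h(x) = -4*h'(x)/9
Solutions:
 h(x) = C1*exp(-9*x)


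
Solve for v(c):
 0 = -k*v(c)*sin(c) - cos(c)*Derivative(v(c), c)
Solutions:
 v(c) = C1*exp(k*log(cos(c)))


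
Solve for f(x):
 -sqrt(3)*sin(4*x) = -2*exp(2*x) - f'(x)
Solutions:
 f(x) = C1 - exp(2*x) - sqrt(3)*cos(4*x)/4


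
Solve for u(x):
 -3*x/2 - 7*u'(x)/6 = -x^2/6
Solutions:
 u(x) = C1 + x^3/21 - 9*x^2/14


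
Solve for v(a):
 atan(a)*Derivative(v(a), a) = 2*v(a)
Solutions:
 v(a) = C1*exp(2*Integral(1/atan(a), a))


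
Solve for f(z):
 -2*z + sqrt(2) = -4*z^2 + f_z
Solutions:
 f(z) = C1 + 4*z^3/3 - z^2 + sqrt(2)*z


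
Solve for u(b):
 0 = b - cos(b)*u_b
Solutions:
 u(b) = C1 + Integral(b/cos(b), b)


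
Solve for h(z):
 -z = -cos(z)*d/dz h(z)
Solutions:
 h(z) = C1 + Integral(z/cos(z), z)


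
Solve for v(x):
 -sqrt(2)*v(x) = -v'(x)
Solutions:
 v(x) = C1*exp(sqrt(2)*x)


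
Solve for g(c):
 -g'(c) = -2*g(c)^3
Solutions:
 g(c) = -sqrt(2)*sqrt(-1/(C1 + 2*c))/2
 g(c) = sqrt(2)*sqrt(-1/(C1 + 2*c))/2


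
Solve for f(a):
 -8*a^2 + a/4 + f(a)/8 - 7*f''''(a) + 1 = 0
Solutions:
 f(a) = C1*exp(-686^(1/4)*a/14) + C2*exp(686^(1/4)*a/14) + C3*sin(686^(1/4)*a/14) + C4*cos(686^(1/4)*a/14) + 64*a^2 - 2*a - 8


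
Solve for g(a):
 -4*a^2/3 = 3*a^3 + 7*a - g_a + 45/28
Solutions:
 g(a) = C1 + 3*a^4/4 + 4*a^3/9 + 7*a^2/2 + 45*a/28


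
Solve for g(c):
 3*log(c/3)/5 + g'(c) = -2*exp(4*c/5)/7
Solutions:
 g(c) = C1 - 3*c*log(c)/5 + 3*c*(1 + log(3))/5 - 5*exp(4*c/5)/14


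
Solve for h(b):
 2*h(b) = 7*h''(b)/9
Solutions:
 h(b) = C1*exp(-3*sqrt(14)*b/7) + C2*exp(3*sqrt(14)*b/7)


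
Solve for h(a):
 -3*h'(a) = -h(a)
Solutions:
 h(a) = C1*exp(a/3)


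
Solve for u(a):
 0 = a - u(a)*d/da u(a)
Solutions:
 u(a) = -sqrt(C1 + a^2)
 u(a) = sqrt(C1 + a^2)


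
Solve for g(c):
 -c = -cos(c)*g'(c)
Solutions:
 g(c) = C1 + Integral(c/cos(c), c)


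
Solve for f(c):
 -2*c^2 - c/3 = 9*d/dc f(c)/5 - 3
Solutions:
 f(c) = C1 - 10*c^3/27 - 5*c^2/54 + 5*c/3


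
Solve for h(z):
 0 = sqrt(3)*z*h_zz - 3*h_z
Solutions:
 h(z) = C1 + C2*z^(1 + sqrt(3))


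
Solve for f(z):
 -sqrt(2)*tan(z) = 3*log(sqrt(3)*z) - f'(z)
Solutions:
 f(z) = C1 + 3*z*log(z) - 3*z + 3*z*log(3)/2 - sqrt(2)*log(cos(z))


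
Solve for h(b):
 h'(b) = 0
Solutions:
 h(b) = C1


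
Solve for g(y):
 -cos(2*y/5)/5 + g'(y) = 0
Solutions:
 g(y) = C1 + sin(2*y/5)/2


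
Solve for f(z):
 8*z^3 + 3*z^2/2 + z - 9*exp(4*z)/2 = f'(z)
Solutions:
 f(z) = C1 + 2*z^4 + z^3/2 + z^2/2 - 9*exp(4*z)/8


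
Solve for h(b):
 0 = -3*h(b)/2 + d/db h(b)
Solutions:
 h(b) = C1*exp(3*b/2)


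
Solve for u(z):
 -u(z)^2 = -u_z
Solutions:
 u(z) = -1/(C1 + z)


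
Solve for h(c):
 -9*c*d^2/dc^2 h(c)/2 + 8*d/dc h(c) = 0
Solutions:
 h(c) = C1 + C2*c^(25/9)


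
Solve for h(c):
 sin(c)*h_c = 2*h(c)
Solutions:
 h(c) = C1*(cos(c) - 1)/(cos(c) + 1)


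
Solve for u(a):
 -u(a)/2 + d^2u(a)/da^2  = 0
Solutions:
 u(a) = C1*exp(-sqrt(2)*a/2) + C2*exp(sqrt(2)*a/2)


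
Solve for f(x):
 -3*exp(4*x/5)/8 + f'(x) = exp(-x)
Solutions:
 f(x) = C1 + 15*exp(4*x/5)/32 - exp(-x)


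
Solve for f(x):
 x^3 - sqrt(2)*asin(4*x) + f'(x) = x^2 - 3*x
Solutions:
 f(x) = C1 - x^4/4 + x^3/3 - 3*x^2/2 + sqrt(2)*(x*asin(4*x) + sqrt(1 - 16*x^2)/4)


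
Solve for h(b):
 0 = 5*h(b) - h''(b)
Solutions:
 h(b) = C1*exp(-sqrt(5)*b) + C2*exp(sqrt(5)*b)


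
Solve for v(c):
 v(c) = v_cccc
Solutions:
 v(c) = C1*exp(-c) + C2*exp(c) + C3*sin(c) + C4*cos(c)


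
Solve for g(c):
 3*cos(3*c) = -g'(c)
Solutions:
 g(c) = C1 - sin(3*c)


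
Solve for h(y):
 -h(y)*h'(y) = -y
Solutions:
 h(y) = -sqrt(C1 + y^2)
 h(y) = sqrt(C1 + y^2)


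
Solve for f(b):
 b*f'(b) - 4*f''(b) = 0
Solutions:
 f(b) = C1 + C2*erfi(sqrt(2)*b/4)


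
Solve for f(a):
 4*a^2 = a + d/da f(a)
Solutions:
 f(a) = C1 + 4*a^3/3 - a^2/2


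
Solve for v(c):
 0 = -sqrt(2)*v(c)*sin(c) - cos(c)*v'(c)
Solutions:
 v(c) = C1*cos(c)^(sqrt(2))


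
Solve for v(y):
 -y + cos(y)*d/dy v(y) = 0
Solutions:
 v(y) = C1 + Integral(y/cos(y), y)


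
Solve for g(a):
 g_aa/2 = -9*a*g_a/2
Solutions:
 g(a) = C1 + C2*erf(3*sqrt(2)*a/2)


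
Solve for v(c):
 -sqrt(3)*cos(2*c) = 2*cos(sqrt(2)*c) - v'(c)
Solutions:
 v(c) = C1 + sqrt(3)*sin(2*c)/2 + sqrt(2)*sin(sqrt(2)*c)


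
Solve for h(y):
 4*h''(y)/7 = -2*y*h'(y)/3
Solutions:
 h(y) = C1 + C2*erf(sqrt(21)*y/6)


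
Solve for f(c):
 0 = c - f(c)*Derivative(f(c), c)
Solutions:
 f(c) = -sqrt(C1 + c^2)
 f(c) = sqrt(C1 + c^2)


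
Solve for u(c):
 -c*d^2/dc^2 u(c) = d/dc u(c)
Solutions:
 u(c) = C1 + C2*log(c)


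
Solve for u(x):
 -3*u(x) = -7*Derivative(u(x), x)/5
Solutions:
 u(x) = C1*exp(15*x/7)


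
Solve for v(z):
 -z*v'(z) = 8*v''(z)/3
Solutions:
 v(z) = C1 + C2*erf(sqrt(3)*z/4)


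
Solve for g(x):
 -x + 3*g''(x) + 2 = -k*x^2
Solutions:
 g(x) = C1 + C2*x - k*x^4/36 + x^3/18 - x^2/3


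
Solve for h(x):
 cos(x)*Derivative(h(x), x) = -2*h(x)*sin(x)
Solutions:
 h(x) = C1*cos(x)^2


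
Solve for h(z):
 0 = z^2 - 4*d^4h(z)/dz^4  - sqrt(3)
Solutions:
 h(z) = C1 + C2*z + C3*z^2 + C4*z^3 + z^6/1440 - sqrt(3)*z^4/96


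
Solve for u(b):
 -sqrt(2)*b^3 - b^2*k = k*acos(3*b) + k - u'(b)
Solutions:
 u(b) = C1 + sqrt(2)*b^4/4 + b^3*k/3 + b*k + k*(b*acos(3*b) - sqrt(1 - 9*b^2)/3)


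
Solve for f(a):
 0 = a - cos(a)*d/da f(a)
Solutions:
 f(a) = C1 + Integral(a/cos(a), a)


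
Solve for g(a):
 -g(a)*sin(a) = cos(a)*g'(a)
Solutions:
 g(a) = C1*cos(a)


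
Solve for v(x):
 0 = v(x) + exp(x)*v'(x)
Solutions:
 v(x) = C1*exp(exp(-x))


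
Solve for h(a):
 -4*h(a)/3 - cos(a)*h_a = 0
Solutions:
 h(a) = C1*(sin(a) - 1)^(2/3)/(sin(a) + 1)^(2/3)


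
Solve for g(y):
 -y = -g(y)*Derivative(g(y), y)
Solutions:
 g(y) = -sqrt(C1 + y^2)
 g(y) = sqrt(C1 + y^2)


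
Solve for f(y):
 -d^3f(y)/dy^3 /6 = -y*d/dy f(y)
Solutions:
 f(y) = C1 + Integral(C2*airyai(6^(1/3)*y) + C3*airybi(6^(1/3)*y), y)


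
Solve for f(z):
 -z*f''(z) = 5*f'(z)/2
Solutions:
 f(z) = C1 + C2/z^(3/2)


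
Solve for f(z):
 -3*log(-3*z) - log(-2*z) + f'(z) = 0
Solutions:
 f(z) = C1 + 4*z*log(-z) + z*(-4 + log(54))


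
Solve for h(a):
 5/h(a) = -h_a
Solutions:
 h(a) = -sqrt(C1 - 10*a)
 h(a) = sqrt(C1 - 10*a)


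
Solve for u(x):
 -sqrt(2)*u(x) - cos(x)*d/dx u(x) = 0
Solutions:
 u(x) = C1*(sin(x) - 1)^(sqrt(2)/2)/(sin(x) + 1)^(sqrt(2)/2)


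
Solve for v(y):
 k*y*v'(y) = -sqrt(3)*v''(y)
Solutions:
 v(y) = Piecewise((-sqrt(2)*3^(1/4)*sqrt(pi)*C1*erf(sqrt(2)*3^(3/4)*sqrt(k)*y/6)/(2*sqrt(k)) - C2, (k > 0) | (k < 0)), (-C1*y - C2, True))


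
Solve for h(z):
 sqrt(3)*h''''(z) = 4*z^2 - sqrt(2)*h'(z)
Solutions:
 h(z) = C1 + C4*exp(-2^(1/6)*3^(5/6)*z/3) + 2*sqrt(2)*z^3/3 + (C2*sin(2^(1/6)*3^(1/3)*z/2) + C3*cos(2^(1/6)*3^(1/3)*z/2))*exp(2^(1/6)*3^(5/6)*z/6)


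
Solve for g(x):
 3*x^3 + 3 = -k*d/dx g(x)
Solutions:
 g(x) = C1 - 3*x^4/(4*k) - 3*x/k


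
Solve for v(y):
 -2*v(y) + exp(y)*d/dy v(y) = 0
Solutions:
 v(y) = C1*exp(-2*exp(-y))


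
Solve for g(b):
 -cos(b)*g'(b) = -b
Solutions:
 g(b) = C1 + Integral(b/cos(b), b)


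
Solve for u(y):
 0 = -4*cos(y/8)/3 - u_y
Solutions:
 u(y) = C1 - 32*sin(y/8)/3


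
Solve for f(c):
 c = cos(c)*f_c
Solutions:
 f(c) = C1 + Integral(c/cos(c), c)


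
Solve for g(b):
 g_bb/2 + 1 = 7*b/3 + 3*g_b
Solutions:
 g(b) = C1 + C2*exp(6*b) - 7*b^2/18 + 11*b/54


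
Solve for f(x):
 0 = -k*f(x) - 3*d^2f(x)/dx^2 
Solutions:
 f(x) = C1*exp(-sqrt(3)*x*sqrt(-k)/3) + C2*exp(sqrt(3)*x*sqrt(-k)/3)


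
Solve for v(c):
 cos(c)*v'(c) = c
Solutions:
 v(c) = C1 + Integral(c/cos(c), c)


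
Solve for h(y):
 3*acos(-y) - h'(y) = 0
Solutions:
 h(y) = C1 + 3*y*acos(-y) + 3*sqrt(1 - y^2)


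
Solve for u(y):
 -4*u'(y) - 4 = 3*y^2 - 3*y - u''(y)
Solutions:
 u(y) = C1 + C2*exp(4*y) - y^3/4 + 3*y^2/16 - 29*y/32


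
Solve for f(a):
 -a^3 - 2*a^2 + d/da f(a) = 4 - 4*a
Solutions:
 f(a) = C1 + a^4/4 + 2*a^3/3 - 2*a^2 + 4*a


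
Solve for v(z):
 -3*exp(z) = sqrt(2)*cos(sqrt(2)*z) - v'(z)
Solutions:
 v(z) = C1 + 3*exp(z) + sin(sqrt(2)*z)


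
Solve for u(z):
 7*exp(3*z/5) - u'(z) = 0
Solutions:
 u(z) = C1 + 35*exp(3*z/5)/3


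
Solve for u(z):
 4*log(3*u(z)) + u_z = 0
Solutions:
 Integral(1/(log(_y) + log(3)), (_y, u(z)))/4 = C1 - z


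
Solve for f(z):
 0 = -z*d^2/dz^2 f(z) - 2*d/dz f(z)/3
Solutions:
 f(z) = C1 + C2*z^(1/3)


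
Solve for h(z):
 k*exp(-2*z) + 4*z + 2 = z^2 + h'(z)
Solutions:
 h(z) = C1 - k*exp(-2*z)/2 - z^3/3 + 2*z^2 + 2*z


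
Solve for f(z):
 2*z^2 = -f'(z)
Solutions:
 f(z) = C1 - 2*z^3/3


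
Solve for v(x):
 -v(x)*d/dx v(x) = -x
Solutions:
 v(x) = -sqrt(C1 + x^2)
 v(x) = sqrt(C1 + x^2)


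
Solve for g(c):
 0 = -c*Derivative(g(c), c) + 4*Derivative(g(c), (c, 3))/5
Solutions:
 g(c) = C1 + Integral(C2*airyai(10^(1/3)*c/2) + C3*airybi(10^(1/3)*c/2), c)


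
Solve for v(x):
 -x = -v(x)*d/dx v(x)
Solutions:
 v(x) = -sqrt(C1 + x^2)
 v(x) = sqrt(C1 + x^2)


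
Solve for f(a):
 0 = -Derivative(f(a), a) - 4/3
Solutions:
 f(a) = C1 - 4*a/3


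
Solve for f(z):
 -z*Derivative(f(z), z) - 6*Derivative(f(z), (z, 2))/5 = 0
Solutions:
 f(z) = C1 + C2*erf(sqrt(15)*z/6)


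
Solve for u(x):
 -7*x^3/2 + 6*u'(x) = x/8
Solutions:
 u(x) = C1 + 7*x^4/48 + x^2/96


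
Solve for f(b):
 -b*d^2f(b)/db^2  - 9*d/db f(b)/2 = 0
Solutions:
 f(b) = C1 + C2/b^(7/2)


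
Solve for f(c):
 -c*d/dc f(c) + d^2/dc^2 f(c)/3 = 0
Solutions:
 f(c) = C1 + C2*erfi(sqrt(6)*c/2)


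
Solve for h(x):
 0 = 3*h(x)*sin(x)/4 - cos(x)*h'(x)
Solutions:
 h(x) = C1/cos(x)^(3/4)


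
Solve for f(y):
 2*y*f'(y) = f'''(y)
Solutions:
 f(y) = C1 + Integral(C2*airyai(2^(1/3)*y) + C3*airybi(2^(1/3)*y), y)


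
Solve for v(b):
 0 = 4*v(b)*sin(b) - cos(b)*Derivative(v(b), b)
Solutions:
 v(b) = C1/cos(b)^4


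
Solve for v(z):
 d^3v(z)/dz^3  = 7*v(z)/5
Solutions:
 v(z) = C3*exp(5^(2/3)*7^(1/3)*z/5) + (C1*sin(sqrt(3)*5^(2/3)*7^(1/3)*z/10) + C2*cos(sqrt(3)*5^(2/3)*7^(1/3)*z/10))*exp(-5^(2/3)*7^(1/3)*z/10)


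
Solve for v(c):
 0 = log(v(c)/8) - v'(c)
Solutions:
 Integral(1/(-log(_y) + 3*log(2)), (_y, v(c))) = C1 - c


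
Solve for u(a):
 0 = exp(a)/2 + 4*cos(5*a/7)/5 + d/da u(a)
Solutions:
 u(a) = C1 - exp(a)/2 - 28*sin(5*a/7)/25


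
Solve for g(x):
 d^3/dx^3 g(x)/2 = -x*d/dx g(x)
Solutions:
 g(x) = C1 + Integral(C2*airyai(-2^(1/3)*x) + C3*airybi(-2^(1/3)*x), x)


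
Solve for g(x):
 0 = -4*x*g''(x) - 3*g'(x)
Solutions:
 g(x) = C1 + C2*x^(1/4)


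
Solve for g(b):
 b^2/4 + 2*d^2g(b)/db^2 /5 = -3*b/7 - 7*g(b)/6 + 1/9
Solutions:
 g(b) = C1*sin(sqrt(105)*b/6) + C2*cos(sqrt(105)*b/6) - 3*b^2/14 - 18*b/49 + 178/735


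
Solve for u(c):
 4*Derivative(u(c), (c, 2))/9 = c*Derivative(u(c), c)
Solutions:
 u(c) = C1 + C2*erfi(3*sqrt(2)*c/4)


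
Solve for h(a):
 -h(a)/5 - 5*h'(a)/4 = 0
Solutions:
 h(a) = C1*exp(-4*a/25)


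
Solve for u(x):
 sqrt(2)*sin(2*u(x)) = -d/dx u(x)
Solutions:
 u(x) = pi - acos((-C1 - exp(4*sqrt(2)*x))/(C1 - exp(4*sqrt(2)*x)))/2
 u(x) = acos((-C1 - exp(4*sqrt(2)*x))/(C1 - exp(4*sqrt(2)*x)))/2


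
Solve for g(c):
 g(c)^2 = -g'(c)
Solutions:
 g(c) = 1/(C1 + c)


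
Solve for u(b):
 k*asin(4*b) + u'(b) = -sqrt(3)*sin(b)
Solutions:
 u(b) = C1 - k*(b*asin(4*b) + sqrt(1 - 16*b^2)/4) + sqrt(3)*cos(b)


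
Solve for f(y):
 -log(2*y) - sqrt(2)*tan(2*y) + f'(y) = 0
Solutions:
 f(y) = C1 + y*log(y) - y + y*log(2) - sqrt(2)*log(cos(2*y))/2


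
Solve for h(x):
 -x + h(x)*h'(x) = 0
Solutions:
 h(x) = -sqrt(C1 + x^2)
 h(x) = sqrt(C1 + x^2)


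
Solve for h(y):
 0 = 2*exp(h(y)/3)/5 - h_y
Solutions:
 h(y) = 3*log(-1/(C1 + 2*y)) + 3*log(15)


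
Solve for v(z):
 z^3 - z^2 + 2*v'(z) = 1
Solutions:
 v(z) = C1 - z^4/8 + z^3/6 + z/2


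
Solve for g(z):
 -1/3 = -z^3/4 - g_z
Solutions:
 g(z) = C1 - z^4/16 + z/3


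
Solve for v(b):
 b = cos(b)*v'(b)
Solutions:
 v(b) = C1 + Integral(b/cos(b), b)


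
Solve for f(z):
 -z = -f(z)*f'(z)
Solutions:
 f(z) = -sqrt(C1 + z^2)
 f(z) = sqrt(C1 + z^2)


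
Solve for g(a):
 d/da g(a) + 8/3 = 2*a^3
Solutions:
 g(a) = C1 + a^4/2 - 8*a/3


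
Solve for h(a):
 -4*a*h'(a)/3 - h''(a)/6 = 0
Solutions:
 h(a) = C1 + C2*erf(2*a)


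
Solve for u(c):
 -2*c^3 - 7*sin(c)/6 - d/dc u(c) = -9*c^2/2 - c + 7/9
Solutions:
 u(c) = C1 - c^4/2 + 3*c^3/2 + c^2/2 - 7*c/9 + 7*cos(c)/6


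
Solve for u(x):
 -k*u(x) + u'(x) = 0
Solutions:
 u(x) = C1*exp(k*x)


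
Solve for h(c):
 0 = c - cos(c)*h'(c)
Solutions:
 h(c) = C1 + Integral(c/cos(c), c)


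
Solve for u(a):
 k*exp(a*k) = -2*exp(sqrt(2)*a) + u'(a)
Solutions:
 u(a) = C1 + sqrt(2)*exp(sqrt(2)*a) + exp(a*k)


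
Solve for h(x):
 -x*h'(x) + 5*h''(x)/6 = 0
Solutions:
 h(x) = C1 + C2*erfi(sqrt(15)*x/5)


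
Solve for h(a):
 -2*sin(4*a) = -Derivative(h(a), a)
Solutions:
 h(a) = C1 - cos(4*a)/2


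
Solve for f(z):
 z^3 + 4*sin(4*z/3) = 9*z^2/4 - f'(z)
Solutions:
 f(z) = C1 - z^4/4 + 3*z^3/4 + 3*cos(4*z/3)


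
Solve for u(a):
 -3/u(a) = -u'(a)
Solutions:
 u(a) = -sqrt(C1 + 6*a)
 u(a) = sqrt(C1 + 6*a)


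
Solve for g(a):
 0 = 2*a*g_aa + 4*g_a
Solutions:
 g(a) = C1 + C2/a


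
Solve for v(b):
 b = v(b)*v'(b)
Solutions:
 v(b) = -sqrt(C1 + b^2)
 v(b) = sqrt(C1 + b^2)


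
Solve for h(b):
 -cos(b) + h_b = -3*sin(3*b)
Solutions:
 h(b) = C1 + sin(b) + cos(3*b)


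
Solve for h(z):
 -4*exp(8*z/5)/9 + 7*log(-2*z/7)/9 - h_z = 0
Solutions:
 h(z) = C1 + 7*z*log(-z)/9 + 7*z*(-log(7) - 1 + log(2))/9 - 5*exp(8*z/5)/18


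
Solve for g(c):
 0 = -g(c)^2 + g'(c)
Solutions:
 g(c) = -1/(C1 + c)


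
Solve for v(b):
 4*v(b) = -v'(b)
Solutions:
 v(b) = C1*exp(-4*b)


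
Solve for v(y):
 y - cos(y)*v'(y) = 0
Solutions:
 v(y) = C1 + Integral(y/cos(y), y)


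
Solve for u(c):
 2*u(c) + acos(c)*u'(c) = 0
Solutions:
 u(c) = C1*exp(-2*Integral(1/acos(c), c))


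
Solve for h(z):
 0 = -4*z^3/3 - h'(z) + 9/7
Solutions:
 h(z) = C1 - z^4/3 + 9*z/7


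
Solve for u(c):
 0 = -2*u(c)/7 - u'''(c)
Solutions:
 u(c) = C3*exp(-2^(1/3)*7^(2/3)*c/7) + (C1*sin(2^(1/3)*sqrt(3)*7^(2/3)*c/14) + C2*cos(2^(1/3)*sqrt(3)*7^(2/3)*c/14))*exp(2^(1/3)*7^(2/3)*c/14)


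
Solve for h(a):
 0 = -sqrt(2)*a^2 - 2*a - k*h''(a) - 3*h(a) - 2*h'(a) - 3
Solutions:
 h(a) = C1*exp(a*(sqrt(1 - 3*k) - 1)/k) + C2*exp(-a*(sqrt(1 - 3*k) + 1)/k) - sqrt(2)*a^2/3 - 2*a/3 + 4*sqrt(2)*a/9 + 2*sqrt(2)*k/9 - 5/9 - 8*sqrt(2)/27


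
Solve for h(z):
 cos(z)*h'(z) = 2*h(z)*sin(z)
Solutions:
 h(z) = C1/cos(z)^2


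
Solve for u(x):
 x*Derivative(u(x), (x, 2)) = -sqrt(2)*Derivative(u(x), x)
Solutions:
 u(x) = C1 + C2*x^(1 - sqrt(2))


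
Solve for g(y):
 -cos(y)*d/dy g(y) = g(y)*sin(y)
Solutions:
 g(y) = C1*cos(y)


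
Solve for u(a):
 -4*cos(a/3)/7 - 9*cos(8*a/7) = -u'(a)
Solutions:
 u(a) = C1 + 12*sin(a/3)/7 + 63*sin(8*a/7)/8


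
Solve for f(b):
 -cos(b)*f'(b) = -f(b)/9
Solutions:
 f(b) = C1*(sin(b) + 1)^(1/18)/(sin(b) - 1)^(1/18)


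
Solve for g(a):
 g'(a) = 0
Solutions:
 g(a) = C1


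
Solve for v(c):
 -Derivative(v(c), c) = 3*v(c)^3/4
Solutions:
 v(c) = -sqrt(2)*sqrt(-1/(C1 - 3*c))
 v(c) = sqrt(2)*sqrt(-1/(C1 - 3*c))


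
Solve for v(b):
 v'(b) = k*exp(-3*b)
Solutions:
 v(b) = C1 - k*exp(-3*b)/3


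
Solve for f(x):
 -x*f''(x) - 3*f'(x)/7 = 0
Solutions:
 f(x) = C1 + C2*x^(4/7)


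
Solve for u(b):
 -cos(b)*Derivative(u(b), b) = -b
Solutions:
 u(b) = C1 + Integral(b/cos(b), b)


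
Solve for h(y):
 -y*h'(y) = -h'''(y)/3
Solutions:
 h(y) = C1 + Integral(C2*airyai(3^(1/3)*y) + C3*airybi(3^(1/3)*y), y)


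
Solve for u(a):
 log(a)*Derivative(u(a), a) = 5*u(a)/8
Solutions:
 u(a) = C1*exp(5*li(a)/8)


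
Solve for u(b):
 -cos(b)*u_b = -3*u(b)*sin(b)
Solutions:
 u(b) = C1/cos(b)^3


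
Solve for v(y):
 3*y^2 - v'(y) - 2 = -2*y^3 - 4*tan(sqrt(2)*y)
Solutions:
 v(y) = C1 + y^4/2 + y^3 - 2*y - 2*sqrt(2)*log(cos(sqrt(2)*y))


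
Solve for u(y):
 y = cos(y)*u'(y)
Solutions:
 u(y) = C1 + Integral(y/cos(y), y)


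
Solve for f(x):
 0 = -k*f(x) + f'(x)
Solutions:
 f(x) = C1*exp(k*x)


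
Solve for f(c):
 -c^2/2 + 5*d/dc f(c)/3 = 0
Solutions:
 f(c) = C1 + c^3/10


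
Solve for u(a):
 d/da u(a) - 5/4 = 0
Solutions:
 u(a) = C1 + 5*a/4


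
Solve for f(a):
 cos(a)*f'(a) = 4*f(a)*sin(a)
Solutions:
 f(a) = C1/cos(a)^4


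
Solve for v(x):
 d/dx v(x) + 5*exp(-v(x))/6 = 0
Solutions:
 v(x) = log(C1 - 5*x/6)


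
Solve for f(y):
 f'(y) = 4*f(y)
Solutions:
 f(y) = C1*exp(4*y)


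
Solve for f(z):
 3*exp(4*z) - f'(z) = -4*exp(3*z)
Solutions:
 f(z) = C1 + 3*exp(4*z)/4 + 4*exp(3*z)/3


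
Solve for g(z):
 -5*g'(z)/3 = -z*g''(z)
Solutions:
 g(z) = C1 + C2*z^(8/3)


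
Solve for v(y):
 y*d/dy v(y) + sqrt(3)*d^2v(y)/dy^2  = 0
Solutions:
 v(y) = C1 + C2*erf(sqrt(2)*3^(3/4)*y/6)


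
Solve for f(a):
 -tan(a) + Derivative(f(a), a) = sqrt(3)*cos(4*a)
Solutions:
 f(a) = C1 - log(cos(a)) + sqrt(3)*sin(4*a)/4


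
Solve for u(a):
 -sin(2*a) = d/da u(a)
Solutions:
 u(a) = C1 + cos(2*a)/2


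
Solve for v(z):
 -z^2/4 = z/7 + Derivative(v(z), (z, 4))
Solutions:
 v(z) = C1 + C2*z + C3*z^2 + C4*z^3 - z^6/1440 - z^5/840


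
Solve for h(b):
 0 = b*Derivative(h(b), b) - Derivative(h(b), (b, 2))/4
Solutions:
 h(b) = C1 + C2*erfi(sqrt(2)*b)


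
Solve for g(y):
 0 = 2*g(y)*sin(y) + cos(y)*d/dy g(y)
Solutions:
 g(y) = C1*cos(y)^2


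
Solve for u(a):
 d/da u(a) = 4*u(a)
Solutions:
 u(a) = C1*exp(4*a)


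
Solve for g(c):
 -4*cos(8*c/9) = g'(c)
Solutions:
 g(c) = C1 - 9*sin(8*c/9)/2


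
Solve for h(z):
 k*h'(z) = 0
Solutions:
 h(z) = C1


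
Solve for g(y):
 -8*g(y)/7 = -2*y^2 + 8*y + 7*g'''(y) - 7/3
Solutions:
 g(y) = C3*exp(-2*7^(1/3)*y/7) + 7*y^2/4 - 7*y + (C1*sin(sqrt(3)*7^(1/3)*y/7) + C2*cos(sqrt(3)*7^(1/3)*y/7))*exp(7^(1/3)*y/7) + 49/24


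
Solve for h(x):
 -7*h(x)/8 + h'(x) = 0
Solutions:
 h(x) = C1*exp(7*x/8)


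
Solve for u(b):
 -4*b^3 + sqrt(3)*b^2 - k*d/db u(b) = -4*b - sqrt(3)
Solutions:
 u(b) = C1 - b^4/k + sqrt(3)*b^3/(3*k) + 2*b^2/k + sqrt(3)*b/k


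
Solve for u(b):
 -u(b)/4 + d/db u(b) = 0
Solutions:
 u(b) = C1*exp(b/4)


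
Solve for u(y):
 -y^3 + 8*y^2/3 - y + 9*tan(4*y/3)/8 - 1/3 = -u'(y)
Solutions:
 u(y) = C1 + y^4/4 - 8*y^3/9 + y^2/2 + y/3 + 27*log(cos(4*y/3))/32


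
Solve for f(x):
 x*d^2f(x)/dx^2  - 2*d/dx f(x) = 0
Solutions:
 f(x) = C1 + C2*x^3


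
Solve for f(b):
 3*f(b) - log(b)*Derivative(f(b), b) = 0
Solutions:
 f(b) = C1*exp(3*li(b))


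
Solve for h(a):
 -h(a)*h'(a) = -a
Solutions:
 h(a) = -sqrt(C1 + a^2)
 h(a) = sqrt(C1 + a^2)


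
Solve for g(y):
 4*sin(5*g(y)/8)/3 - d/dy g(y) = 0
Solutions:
 -4*y/3 + 4*log(cos(5*g(y)/8) - 1)/5 - 4*log(cos(5*g(y)/8) + 1)/5 = C1


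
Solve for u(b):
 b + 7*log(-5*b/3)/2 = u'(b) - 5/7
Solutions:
 u(b) = C1 + b^2/2 + 7*b*log(-b)/2 + b*(-4*log(3) - 39/14 + log(15)/2 + 3*log(5))


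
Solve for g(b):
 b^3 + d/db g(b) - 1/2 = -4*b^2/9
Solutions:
 g(b) = C1 - b^4/4 - 4*b^3/27 + b/2


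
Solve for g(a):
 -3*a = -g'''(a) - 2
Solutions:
 g(a) = C1 + C2*a + C3*a^2 + a^4/8 - a^3/3


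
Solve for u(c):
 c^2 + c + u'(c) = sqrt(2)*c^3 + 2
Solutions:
 u(c) = C1 + sqrt(2)*c^4/4 - c^3/3 - c^2/2 + 2*c


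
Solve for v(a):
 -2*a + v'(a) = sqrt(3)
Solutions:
 v(a) = C1 + a^2 + sqrt(3)*a


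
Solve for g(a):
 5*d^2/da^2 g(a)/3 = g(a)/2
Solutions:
 g(a) = C1*exp(-sqrt(30)*a/10) + C2*exp(sqrt(30)*a/10)


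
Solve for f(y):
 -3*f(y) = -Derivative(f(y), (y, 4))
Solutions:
 f(y) = C1*exp(-3^(1/4)*y) + C2*exp(3^(1/4)*y) + C3*sin(3^(1/4)*y) + C4*cos(3^(1/4)*y)


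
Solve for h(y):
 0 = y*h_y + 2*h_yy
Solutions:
 h(y) = C1 + C2*erf(y/2)


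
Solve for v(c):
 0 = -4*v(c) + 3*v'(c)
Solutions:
 v(c) = C1*exp(4*c/3)


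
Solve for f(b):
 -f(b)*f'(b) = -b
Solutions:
 f(b) = -sqrt(C1 + b^2)
 f(b) = sqrt(C1 + b^2)


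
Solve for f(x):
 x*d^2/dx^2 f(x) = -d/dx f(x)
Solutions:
 f(x) = C1 + C2*log(x)


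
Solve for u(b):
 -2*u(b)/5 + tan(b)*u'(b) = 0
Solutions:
 u(b) = C1*sin(b)^(2/5)


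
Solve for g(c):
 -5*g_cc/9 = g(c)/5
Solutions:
 g(c) = C1*sin(3*c/5) + C2*cos(3*c/5)


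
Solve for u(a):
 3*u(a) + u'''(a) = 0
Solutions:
 u(a) = C3*exp(-3^(1/3)*a) + (C1*sin(3^(5/6)*a/2) + C2*cos(3^(5/6)*a/2))*exp(3^(1/3)*a/2)


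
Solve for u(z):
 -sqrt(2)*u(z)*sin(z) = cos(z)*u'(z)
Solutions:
 u(z) = C1*cos(z)^(sqrt(2))


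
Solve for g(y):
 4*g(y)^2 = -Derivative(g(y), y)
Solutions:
 g(y) = 1/(C1 + 4*y)


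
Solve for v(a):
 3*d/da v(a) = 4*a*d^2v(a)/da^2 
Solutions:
 v(a) = C1 + C2*a^(7/4)


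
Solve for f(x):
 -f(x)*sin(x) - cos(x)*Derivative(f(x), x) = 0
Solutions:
 f(x) = C1*cos(x)


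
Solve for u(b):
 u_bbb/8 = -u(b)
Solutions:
 u(b) = C3*exp(-2*b) + (C1*sin(sqrt(3)*b) + C2*cos(sqrt(3)*b))*exp(b)


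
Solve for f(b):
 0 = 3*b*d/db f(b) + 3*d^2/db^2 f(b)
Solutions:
 f(b) = C1 + C2*erf(sqrt(2)*b/2)


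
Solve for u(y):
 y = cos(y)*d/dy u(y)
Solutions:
 u(y) = C1 + Integral(y/cos(y), y)


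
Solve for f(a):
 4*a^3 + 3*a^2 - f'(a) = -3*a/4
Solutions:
 f(a) = C1 + a^4 + a^3 + 3*a^2/8


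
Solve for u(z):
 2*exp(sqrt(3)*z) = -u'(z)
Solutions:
 u(z) = C1 - 2*sqrt(3)*exp(sqrt(3)*z)/3


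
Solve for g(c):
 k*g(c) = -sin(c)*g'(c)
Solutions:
 g(c) = C1*exp(k*(-log(cos(c) - 1) + log(cos(c) + 1))/2)


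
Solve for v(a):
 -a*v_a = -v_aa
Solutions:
 v(a) = C1 + C2*erfi(sqrt(2)*a/2)


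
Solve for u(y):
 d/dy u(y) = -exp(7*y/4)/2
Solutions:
 u(y) = C1 - 2*exp(7*y/4)/7


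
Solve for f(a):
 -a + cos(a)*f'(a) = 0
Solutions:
 f(a) = C1 + Integral(a/cos(a), a)


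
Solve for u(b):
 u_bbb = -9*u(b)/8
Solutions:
 u(b) = C3*exp(-3^(2/3)*b/2) + (C1*sin(3*3^(1/6)*b/4) + C2*cos(3*3^(1/6)*b/4))*exp(3^(2/3)*b/4)


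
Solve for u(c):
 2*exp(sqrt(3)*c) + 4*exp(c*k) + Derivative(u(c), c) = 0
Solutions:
 u(c) = C1 - 2*sqrt(3)*exp(sqrt(3)*c)/3 - 4*exp(c*k)/k


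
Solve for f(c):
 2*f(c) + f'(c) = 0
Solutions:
 f(c) = C1*exp(-2*c)


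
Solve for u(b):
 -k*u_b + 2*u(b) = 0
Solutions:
 u(b) = C1*exp(2*b/k)


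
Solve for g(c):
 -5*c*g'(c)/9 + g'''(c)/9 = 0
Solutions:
 g(c) = C1 + Integral(C2*airyai(5^(1/3)*c) + C3*airybi(5^(1/3)*c), c)


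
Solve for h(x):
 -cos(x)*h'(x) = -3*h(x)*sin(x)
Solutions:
 h(x) = C1/cos(x)^3


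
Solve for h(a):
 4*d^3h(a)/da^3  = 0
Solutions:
 h(a) = C1 + C2*a + C3*a^2


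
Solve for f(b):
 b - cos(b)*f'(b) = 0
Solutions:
 f(b) = C1 + Integral(b/cos(b), b)


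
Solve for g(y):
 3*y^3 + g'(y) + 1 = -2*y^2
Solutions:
 g(y) = C1 - 3*y^4/4 - 2*y^3/3 - y


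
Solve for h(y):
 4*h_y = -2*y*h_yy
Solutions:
 h(y) = C1 + C2/y


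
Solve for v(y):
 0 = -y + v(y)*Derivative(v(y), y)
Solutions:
 v(y) = -sqrt(C1 + y^2)
 v(y) = sqrt(C1 + y^2)


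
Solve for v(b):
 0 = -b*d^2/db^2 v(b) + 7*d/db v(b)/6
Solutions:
 v(b) = C1 + C2*b^(13/6)


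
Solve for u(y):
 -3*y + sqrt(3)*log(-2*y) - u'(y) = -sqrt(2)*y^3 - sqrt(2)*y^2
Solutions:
 u(y) = C1 + sqrt(2)*y^4/4 + sqrt(2)*y^3/3 - 3*y^2/2 + sqrt(3)*y*log(-y) + sqrt(3)*y*(-1 + log(2))


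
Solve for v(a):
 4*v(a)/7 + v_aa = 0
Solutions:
 v(a) = C1*sin(2*sqrt(7)*a/7) + C2*cos(2*sqrt(7)*a/7)


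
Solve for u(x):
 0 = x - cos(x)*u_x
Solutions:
 u(x) = C1 + Integral(x/cos(x), x)


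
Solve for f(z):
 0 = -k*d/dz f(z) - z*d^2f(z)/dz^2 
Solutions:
 f(z) = C1 + z^(1 - re(k))*(C2*sin(log(z)*Abs(im(k))) + C3*cos(log(z)*im(k)))


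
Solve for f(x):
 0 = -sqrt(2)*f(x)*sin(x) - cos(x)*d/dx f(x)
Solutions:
 f(x) = C1*cos(x)^(sqrt(2))


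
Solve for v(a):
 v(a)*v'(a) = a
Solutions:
 v(a) = -sqrt(C1 + a^2)
 v(a) = sqrt(C1 + a^2)


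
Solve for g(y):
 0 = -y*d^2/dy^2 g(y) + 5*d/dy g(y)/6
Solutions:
 g(y) = C1 + C2*y^(11/6)


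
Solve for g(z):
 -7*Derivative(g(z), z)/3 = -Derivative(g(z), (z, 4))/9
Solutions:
 g(z) = C1 + C4*exp(21^(1/3)*z) + (C2*sin(3^(5/6)*7^(1/3)*z/2) + C3*cos(3^(5/6)*7^(1/3)*z/2))*exp(-21^(1/3)*z/2)


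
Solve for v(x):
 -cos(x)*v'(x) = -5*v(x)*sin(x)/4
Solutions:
 v(x) = C1/cos(x)^(5/4)


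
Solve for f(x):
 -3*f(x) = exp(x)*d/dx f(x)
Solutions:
 f(x) = C1*exp(3*exp(-x))


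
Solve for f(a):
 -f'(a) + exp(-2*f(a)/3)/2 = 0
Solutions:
 f(a) = 3*log(-sqrt(C1 + a)) - 3*log(3)/2
 f(a) = 3*log(C1 + a/3)/2


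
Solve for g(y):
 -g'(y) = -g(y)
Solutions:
 g(y) = C1*exp(y)


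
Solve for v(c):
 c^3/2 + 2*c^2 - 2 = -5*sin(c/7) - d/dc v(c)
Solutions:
 v(c) = C1 - c^4/8 - 2*c^3/3 + 2*c + 35*cos(c/7)


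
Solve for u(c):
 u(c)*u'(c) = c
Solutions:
 u(c) = -sqrt(C1 + c^2)
 u(c) = sqrt(C1 + c^2)


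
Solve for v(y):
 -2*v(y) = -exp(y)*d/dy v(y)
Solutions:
 v(y) = C1*exp(-2*exp(-y))


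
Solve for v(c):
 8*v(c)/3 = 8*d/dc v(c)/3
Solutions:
 v(c) = C1*exp(c)


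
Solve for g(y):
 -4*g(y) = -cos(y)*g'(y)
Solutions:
 g(y) = C1*(sin(y)^2 + 2*sin(y) + 1)/(sin(y)^2 - 2*sin(y) + 1)


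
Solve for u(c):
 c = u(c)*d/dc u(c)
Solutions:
 u(c) = -sqrt(C1 + c^2)
 u(c) = sqrt(C1 + c^2)


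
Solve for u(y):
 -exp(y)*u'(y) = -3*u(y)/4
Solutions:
 u(y) = C1*exp(-3*exp(-y)/4)


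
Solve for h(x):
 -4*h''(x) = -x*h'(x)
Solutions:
 h(x) = C1 + C2*erfi(sqrt(2)*x/4)


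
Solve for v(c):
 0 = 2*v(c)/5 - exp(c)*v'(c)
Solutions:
 v(c) = C1*exp(-2*exp(-c)/5)


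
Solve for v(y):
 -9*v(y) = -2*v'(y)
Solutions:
 v(y) = C1*exp(9*y/2)


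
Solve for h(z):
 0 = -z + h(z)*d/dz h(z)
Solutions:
 h(z) = -sqrt(C1 + z^2)
 h(z) = sqrt(C1 + z^2)


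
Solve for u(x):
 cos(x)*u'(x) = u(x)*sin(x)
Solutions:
 u(x) = C1/cos(x)


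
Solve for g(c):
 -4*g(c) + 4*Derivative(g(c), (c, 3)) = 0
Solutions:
 g(c) = C3*exp(c) + (C1*sin(sqrt(3)*c/2) + C2*cos(sqrt(3)*c/2))*exp(-c/2)


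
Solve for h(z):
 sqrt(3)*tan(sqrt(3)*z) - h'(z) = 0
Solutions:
 h(z) = C1 - log(cos(sqrt(3)*z))


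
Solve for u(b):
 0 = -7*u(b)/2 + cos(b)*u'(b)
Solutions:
 u(b) = C1*(sin(b) + 1)^(7/4)/(sin(b) - 1)^(7/4)


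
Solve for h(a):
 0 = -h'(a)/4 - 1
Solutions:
 h(a) = C1 - 4*a


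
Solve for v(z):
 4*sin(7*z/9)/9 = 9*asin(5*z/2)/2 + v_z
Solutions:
 v(z) = C1 - 9*z*asin(5*z/2)/2 - 9*sqrt(4 - 25*z^2)/10 - 4*cos(7*z/9)/7


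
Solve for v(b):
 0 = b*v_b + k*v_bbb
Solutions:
 v(b) = C1 + Integral(C2*airyai(b*(-1/k)^(1/3)) + C3*airybi(b*(-1/k)^(1/3)), b)


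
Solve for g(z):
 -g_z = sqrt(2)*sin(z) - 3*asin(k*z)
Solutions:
 g(z) = C1 + 3*Piecewise((z*asin(k*z) + sqrt(-k^2*z^2 + 1)/k, Ne(k, 0)), (0, True)) + sqrt(2)*cos(z)


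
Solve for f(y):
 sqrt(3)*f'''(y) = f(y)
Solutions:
 f(y) = C3*exp(3^(5/6)*y/3) + (C1*sin(3^(1/3)*y/2) + C2*cos(3^(1/3)*y/2))*exp(-3^(5/6)*y/6)


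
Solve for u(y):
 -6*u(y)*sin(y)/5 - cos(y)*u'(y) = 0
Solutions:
 u(y) = C1*cos(y)^(6/5)


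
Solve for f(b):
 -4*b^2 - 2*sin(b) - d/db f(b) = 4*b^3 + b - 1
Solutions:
 f(b) = C1 - b^4 - 4*b^3/3 - b^2/2 + b + 2*cos(b)


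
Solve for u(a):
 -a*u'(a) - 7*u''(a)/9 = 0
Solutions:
 u(a) = C1 + C2*erf(3*sqrt(14)*a/14)


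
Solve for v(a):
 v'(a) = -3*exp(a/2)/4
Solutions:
 v(a) = C1 - 3*exp(a/2)/2


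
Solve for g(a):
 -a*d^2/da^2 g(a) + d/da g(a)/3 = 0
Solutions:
 g(a) = C1 + C2*a^(4/3)


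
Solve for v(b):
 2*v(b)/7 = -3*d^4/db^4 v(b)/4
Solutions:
 v(b) = (C1*sin(2^(1/4)*21^(3/4)*b/21) + C2*cos(2^(1/4)*21^(3/4)*b/21))*exp(-2^(1/4)*21^(3/4)*b/21) + (C3*sin(2^(1/4)*21^(3/4)*b/21) + C4*cos(2^(1/4)*21^(3/4)*b/21))*exp(2^(1/4)*21^(3/4)*b/21)


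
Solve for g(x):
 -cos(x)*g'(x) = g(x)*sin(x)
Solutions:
 g(x) = C1*cos(x)


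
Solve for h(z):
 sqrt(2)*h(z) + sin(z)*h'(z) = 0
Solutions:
 h(z) = C1*(cos(z) + 1)^(sqrt(2)/2)/(cos(z) - 1)^(sqrt(2)/2)


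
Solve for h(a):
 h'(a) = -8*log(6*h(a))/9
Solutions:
 9*Integral(1/(log(_y) + log(6)), (_y, h(a)))/8 = C1 - a


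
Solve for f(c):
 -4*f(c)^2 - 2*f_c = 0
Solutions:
 f(c) = 1/(C1 + 2*c)


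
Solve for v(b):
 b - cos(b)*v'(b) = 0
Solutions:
 v(b) = C1 + Integral(b/cos(b), b)


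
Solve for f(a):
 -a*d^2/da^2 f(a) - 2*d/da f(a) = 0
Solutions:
 f(a) = C1 + C2/a


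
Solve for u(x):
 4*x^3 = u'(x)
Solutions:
 u(x) = C1 + x^4


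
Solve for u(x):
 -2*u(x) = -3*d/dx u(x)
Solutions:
 u(x) = C1*exp(2*x/3)


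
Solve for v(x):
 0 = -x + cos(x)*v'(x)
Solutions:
 v(x) = C1 + Integral(x/cos(x), x)


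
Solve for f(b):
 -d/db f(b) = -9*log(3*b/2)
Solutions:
 f(b) = C1 + 9*b*log(b) - 9*b + b*log(19683/512)


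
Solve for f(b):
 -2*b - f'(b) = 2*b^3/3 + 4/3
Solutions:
 f(b) = C1 - b^4/6 - b^2 - 4*b/3


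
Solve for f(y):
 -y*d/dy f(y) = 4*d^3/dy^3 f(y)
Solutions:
 f(y) = C1 + Integral(C2*airyai(-2^(1/3)*y/2) + C3*airybi(-2^(1/3)*y/2), y)


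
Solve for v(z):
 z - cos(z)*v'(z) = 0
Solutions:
 v(z) = C1 + Integral(z/cos(z), z)


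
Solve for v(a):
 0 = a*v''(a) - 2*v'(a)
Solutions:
 v(a) = C1 + C2*a^3


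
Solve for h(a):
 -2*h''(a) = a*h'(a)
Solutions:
 h(a) = C1 + C2*erf(a/2)


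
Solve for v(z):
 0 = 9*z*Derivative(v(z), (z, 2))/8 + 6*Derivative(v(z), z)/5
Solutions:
 v(z) = C1 + C2/z^(1/15)


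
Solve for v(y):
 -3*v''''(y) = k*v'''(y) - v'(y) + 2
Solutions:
 v(y) = C1 + C2*exp(-y*(2*2^(1/3)*k^2/(2*k^3 + sqrt(-4*k^6 + (2*k^3 - 243)^2) - 243)^(1/3) + 2*k + 2^(2/3)*(2*k^3 + sqrt(-4*k^6 + (2*k^3 - 243)^2) - 243)^(1/3))/18) + C3*exp(y*(-8*2^(1/3)*k^2/((-1 + sqrt(3)*I)*(2*k^3 + sqrt(-4*k^6 + (2*k^3 - 243)^2) - 243)^(1/3)) - 4*k + 2^(2/3)*(2*k^3 + sqrt(-4*k^6 + (2*k^3 - 243)^2) - 243)^(1/3) - 2^(2/3)*sqrt(3)*I*(2*k^3 + sqrt(-4*k^6 + (2*k^3 - 243)^2) - 243)^(1/3))/36) + C4*exp(y*(8*2^(1/3)*k^2/((1 + sqrt(3)*I)*(2*k^3 + sqrt(-4*k^6 + (2*k^3 - 243)^2) - 243)^(1/3)) - 4*k + 2^(2/3)*(2*k^3 + sqrt(-4*k^6 + (2*k^3 - 243)^2) - 243)^(1/3) + 2^(2/3)*sqrt(3)*I*(2*k^3 + sqrt(-4*k^6 + (2*k^3 - 243)^2) - 243)^(1/3))/36) + 2*y


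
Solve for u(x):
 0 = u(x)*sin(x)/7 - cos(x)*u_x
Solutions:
 u(x) = C1/cos(x)^(1/7)


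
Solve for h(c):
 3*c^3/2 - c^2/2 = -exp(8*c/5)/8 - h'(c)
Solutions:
 h(c) = C1 - 3*c^4/8 + c^3/6 - 5*exp(8*c/5)/64


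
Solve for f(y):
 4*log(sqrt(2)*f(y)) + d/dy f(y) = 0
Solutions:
 Integral(1/(2*log(_y) + log(2)), (_y, f(y)))/2 = C1 - y


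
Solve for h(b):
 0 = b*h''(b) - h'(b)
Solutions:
 h(b) = C1 + C2*b^2


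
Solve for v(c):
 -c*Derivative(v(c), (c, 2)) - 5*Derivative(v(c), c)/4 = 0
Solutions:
 v(c) = C1 + C2/c^(1/4)


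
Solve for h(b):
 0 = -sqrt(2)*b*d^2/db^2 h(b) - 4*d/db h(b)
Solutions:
 h(b) = C1 + C2*b^(1 - 2*sqrt(2))


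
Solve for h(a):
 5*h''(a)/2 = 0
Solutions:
 h(a) = C1 + C2*a


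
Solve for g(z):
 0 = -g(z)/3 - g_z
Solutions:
 g(z) = C1*exp(-z/3)


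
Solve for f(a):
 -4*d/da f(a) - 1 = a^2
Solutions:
 f(a) = C1 - a^3/12 - a/4


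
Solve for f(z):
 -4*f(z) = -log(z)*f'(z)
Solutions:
 f(z) = C1*exp(4*li(z))


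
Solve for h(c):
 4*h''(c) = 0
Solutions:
 h(c) = C1 + C2*c


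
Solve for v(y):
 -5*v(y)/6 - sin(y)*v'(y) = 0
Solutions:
 v(y) = C1*(cos(y) + 1)^(5/12)/(cos(y) - 1)^(5/12)


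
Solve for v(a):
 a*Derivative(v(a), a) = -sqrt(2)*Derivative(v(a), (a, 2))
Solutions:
 v(a) = C1 + C2*erf(2^(1/4)*a/2)


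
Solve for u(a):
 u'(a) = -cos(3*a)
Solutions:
 u(a) = C1 - sin(3*a)/3


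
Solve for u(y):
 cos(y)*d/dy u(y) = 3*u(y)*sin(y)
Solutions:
 u(y) = C1/cos(y)^3


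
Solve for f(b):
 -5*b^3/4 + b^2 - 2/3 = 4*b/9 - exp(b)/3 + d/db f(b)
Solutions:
 f(b) = C1 - 5*b^4/16 + b^3/3 - 2*b^2/9 - 2*b/3 + exp(b)/3


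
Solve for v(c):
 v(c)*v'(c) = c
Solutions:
 v(c) = -sqrt(C1 + c^2)
 v(c) = sqrt(C1 + c^2)


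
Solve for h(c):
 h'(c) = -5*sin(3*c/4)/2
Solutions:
 h(c) = C1 + 10*cos(3*c/4)/3


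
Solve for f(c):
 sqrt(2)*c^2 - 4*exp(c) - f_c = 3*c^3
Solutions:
 f(c) = C1 - 3*c^4/4 + sqrt(2)*c^3/3 - 4*exp(c)


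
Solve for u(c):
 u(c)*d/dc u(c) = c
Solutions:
 u(c) = -sqrt(C1 + c^2)
 u(c) = sqrt(C1 + c^2)


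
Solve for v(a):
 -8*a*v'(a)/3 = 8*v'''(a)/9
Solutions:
 v(a) = C1 + Integral(C2*airyai(-3^(1/3)*a) + C3*airybi(-3^(1/3)*a), a)


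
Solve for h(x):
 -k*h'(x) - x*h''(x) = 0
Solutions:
 h(x) = C1 + x^(1 - re(k))*(C2*sin(log(x)*Abs(im(k))) + C3*cos(log(x)*im(k)))


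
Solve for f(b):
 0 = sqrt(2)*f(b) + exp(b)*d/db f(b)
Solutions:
 f(b) = C1*exp(sqrt(2)*exp(-b))


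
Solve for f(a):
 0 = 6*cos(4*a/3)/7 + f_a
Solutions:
 f(a) = C1 - 9*sin(4*a/3)/14


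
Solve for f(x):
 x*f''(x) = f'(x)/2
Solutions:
 f(x) = C1 + C2*x^(3/2)


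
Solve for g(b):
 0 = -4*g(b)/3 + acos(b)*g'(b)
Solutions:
 g(b) = C1*exp(4*Integral(1/acos(b), b)/3)


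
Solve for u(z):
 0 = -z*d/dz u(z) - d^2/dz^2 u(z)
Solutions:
 u(z) = C1 + C2*erf(sqrt(2)*z/2)


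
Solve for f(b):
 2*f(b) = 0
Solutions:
 f(b) = 0


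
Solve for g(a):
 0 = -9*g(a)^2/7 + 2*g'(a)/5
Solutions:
 g(a) = -14/(C1 + 45*a)


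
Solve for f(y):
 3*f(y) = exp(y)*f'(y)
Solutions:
 f(y) = C1*exp(-3*exp(-y))


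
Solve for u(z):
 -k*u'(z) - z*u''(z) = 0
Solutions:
 u(z) = C1 + z^(1 - re(k))*(C2*sin(log(z)*Abs(im(k))) + C3*cos(log(z)*im(k)))


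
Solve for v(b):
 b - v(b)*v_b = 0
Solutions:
 v(b) = -sqrt(C1 + b^2)
 v(b) = sqrt(C1 + b^2)
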